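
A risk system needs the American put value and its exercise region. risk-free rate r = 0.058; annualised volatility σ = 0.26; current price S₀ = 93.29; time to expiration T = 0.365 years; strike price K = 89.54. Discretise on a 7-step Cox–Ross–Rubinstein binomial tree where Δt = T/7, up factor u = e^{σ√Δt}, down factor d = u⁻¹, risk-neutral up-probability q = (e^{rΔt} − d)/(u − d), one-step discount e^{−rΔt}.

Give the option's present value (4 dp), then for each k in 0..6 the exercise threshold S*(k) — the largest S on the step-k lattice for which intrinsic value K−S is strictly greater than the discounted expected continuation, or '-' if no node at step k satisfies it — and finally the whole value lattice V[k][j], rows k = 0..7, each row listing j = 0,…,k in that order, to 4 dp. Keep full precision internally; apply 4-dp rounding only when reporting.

Δt=0.05214, u=1.06117, d=0.94236, q=0.51065, disc=e^(-rΔt)=0.99698
k=7 terminal: V=max(K-S,0) → 27.9734 20.2112 11.4703 1.6275 0.0000 0.0000 0.0000 0.0000
k=6: j=0 S=65.3325 intr=24.2075 cont=23.9371 V=24.2075[EX]; j=1 S=73.5695 intr=15.9705 cont=15.7001 V=15.9705[EX]; j=2 S=82.8450 intr=6.6950 cont=6.4246 V=6.6950[EX]; j=3 S=93.2900 intr=0.0000 cont=0.7940 V=0.7940[hold]; j=4 S=105.0518 intr=0.0000 cont=0.0000 V=0.0000[hold]; j=5 S=118.2966 intr=0.0000 cont=0.0000 V=0.0000[hold]; j=6 S=133.2112 intr=0.0000 cont=0.0000 V=0.0000[hold]  S*(6)=82.8450
k=5: j=0 S=69.3288 intr=20.2112 cont=19.9408 V=20.2112[EX]; j=1 S=78.0697 intr=11.4703 cont=11.2000 V=11.4703[EX]; j=2 S=87.9125 intr=1.6275 cont=3.6705 V=3.6705[hold]; j=3 S=98.9964 intr=0.0000 cont=0.3874 V=0.3874[hold]; j=4 S=111.4777 intr=0.0000 cont=0.0000 V=0.0000[hold]; j=5 S=125.5326 intr=0.0000 cont=0.0000 V=0.0000[hold]  S*(5)=78.0697
k=4: j=0 S=73.5695 intr=15.9705 cont=15.7001 V=15.9705[EX]; j=1 S=82.8450 intr=6.6950 cont=7.4647 V=7.4647[hold]; j=2 S=93.2900 intr=0.0000 cont=1.9879 V=1.9879[hold]; j=3 S=105.0518 intr=0.0000 cont=0.1890 V=0.1890[hold]; j=4 S=118.2966 intr=0.0000 cont=0.0000 V=0.0000[hold]  S*(4)=73.5695
k=3: j=0 S=78.0697 intr=11.4703 cont=11.5918 V=11.5918[hold]; j=1 S=87.9125 intr=1.6275 cont=4.6539 V=4.6539[hold]; j=2 S=98.9964 intr=0.0000 cont=1.0661 V=1.0661[hold]; j=3 S=111.4777 intr=0.0000 cont=0.0922 V=0.0922[hold]  S*(3)=-
k=2: j=0 S=82.8450 intr=6.6950 cont=8.0246 V=8.0246[hold]; j=1 S=93.2900 intr=0.0000 cont=2.8132 V=2.8132[hold]; j=2 S=105.0518 intr=0.0000 cont=0.5670 V=0.5670[hold]  S*(2)=-
k=1: j=0 S=87.9125 intr=1.6275 cont=5.3472 V=5.3472[hold]; j=1 S=98.9964 intr=0.0000 cont=1.6612 V=1.6612[hold]  S*(1)=-
k=0: j=0 S=93.2900 intr=0.0000 cont=3.4544 V=3.4544[hold]  S*(0)=-

price = 3.4544
boundary = - - - - 73.5695 78.0697 82.8450
tree:
3.4544
5.3472 1.6612
8.0246 2.8132 0.5670
11.5918 4.6539 1.0661 0.0922
15.9705 7.4647 1.9879 0.1890 0.0000
20.2112 11.4703 3.6705 0.3874 0.0000 0.0000
24.2075 15.9705 6.6950 0.7940 0.0000 0.0000 0.0000
27.9734 20.2112 11.4703 1.6275 0.0000 0.0000 0.0000 0.0000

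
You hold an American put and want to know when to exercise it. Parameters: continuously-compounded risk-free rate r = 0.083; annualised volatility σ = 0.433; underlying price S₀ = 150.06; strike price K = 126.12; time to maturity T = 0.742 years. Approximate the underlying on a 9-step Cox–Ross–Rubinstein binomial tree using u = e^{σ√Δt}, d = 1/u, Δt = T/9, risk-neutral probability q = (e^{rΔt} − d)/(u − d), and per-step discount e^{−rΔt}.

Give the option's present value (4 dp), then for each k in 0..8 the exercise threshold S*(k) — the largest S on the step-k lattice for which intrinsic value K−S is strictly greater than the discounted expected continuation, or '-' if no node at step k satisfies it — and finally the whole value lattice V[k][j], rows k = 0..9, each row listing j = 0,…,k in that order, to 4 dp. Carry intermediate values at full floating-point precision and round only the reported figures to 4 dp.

Δt=0.08244  u=1.13239  d=0.88309  q=0.49650  discount=0.99318
step 9 (expiry): payoffs max(K−S,0) = 77.1071 63.2707 45.5283 22.7772 0.0000 0.0000 0.0000 0.0000 0.0000 0.0000
step 8: (k=8,j=0): S=55.5016, (K−S)⁺=70.6184, hold=69.7583 ⇒ V=70.6184 exercise | (k=8,j=1): S=71.1697, (K−S)⁺=54.9503, hold=54.0902 ⇒ V=54.9503 exercise | (k=8,j=2): S=91.2610, (K−S)⁺=34.8590, hold=33.9989 ⇒ V=34.8590 exercise | (k=8,j=3): S=117.0240, (K−S)⁺=9.0960, hold=11.3901 ⇒ V=11.3901 continue | (k=8,j=4): S=150.0600, (K−S)⁺=0.0000, hold=0.0000 ⇒ V=0.0000 continue | (k=8,j=5): S=192.4220, (K−S)⁺=0.0000, hold=0.0000 ⇒ V=0.0000 continue | (k=8,j=6): S=246.7429, (K−S)⁺=0.0000, hold=0.0000 ⇒ V=0.0000 continue | (k=8,j=7): S=316.3985, (K−S)⁺=0.0000, hold=0.0000 ⇒ V=0.0000 continue | (k=8,j=8): S=405.7180, (K−S)⁺=0.0000, hold=0.0000 ⇒ V=0.0000 continue  boundary S*=91.2610
step 7: (k=7,j=0): S=62.8493, (K−S)⁺=63.2707, hold=62.4106 ⇒ V=63.2707 exercise | (k=7,j=1): S=80.5917, (K−S)⁺=45.5283, hold=44.6682 ⇒ V=45.5283 exercise | (k=7,j=2): S=103.3428, (K−S)⁺=22.7772, hold=23.0484 ⇒ V=23.0484 continue | (k=7,j=3): S=132.5165, (K−S)⁺=0.0000, hold=5.6958 ⇒ V=5.6958 continue | (k=7,j=4): S=169.9260, (K−S)⁺=0.0000, hold=0.0000 ⇒ V=0.0000 continue | (k=7,j=5): S=217.8962, (K−S)⁺=0.0000, hold=0.0000 ⇒ V=0.0000 continue | (k=7,j=6): S=279.4085, (K−S)⁺=0.0000, hold=0.0000 ⇒ V=0.0000 continue | (k=7,j=7): S=358.2856, (K−S)⁺=0.0000, hold=0.0000 ⇒ V=0.0000 continue  boundary S*=80.5917
step 6: (k=6,j=0): S=71.1697, (K−S)⁺=54.9503, hold=54.0902 ⇒ V=54.9503 exercise | (k=6,j=1): S=91.2610, (K−S)⁺=34.8590, hold=34.1326 ⇒ V=34.8590 exercise | (k=6,j=2): S=117.0240, (K−S)⁺=9.0960, hold=14.3344 ⇒ V=14.3344 continue | (k=6,j=3): S=150.0600, (K−S)⁺=0.0000, hold=2.8483 ⇒ V=2.8483 continue | (k=6,j=4): S=192.4220, (K−S)⁺=0.0000, hold=0.0000 ⇒ V=0.0000 continue | (k=6,j=5): S=246.7429, (K−S)⁺=0.0000, hold=0.0000 ⇒ V=0.0000 continue | (k=6,j=6): S=316.3985, (K−S)⁺=0.0000, hold=0.0000 ⇒ V=0.0000 continue  boundary S*=91.2610
step 5: (k=5,j=0): S=80.5917, (K−S)⁺=45.5283, hold=44.6682 ⇒ V=45.5283 exercise | (k=5,j=1): S=103.3428, (K−S)⁺=22.7772, hold=24.5003 ⇒ V=24.5003 continue | (k=5,j=2): S=132.5165, (K−S)⁺=0.0000, hold=8.5727 ⇒ V=8.5727 continue | (k=5,j=3): S=169.9260, (K−S)⁺=0.0000, hold=1.4243 ⇒ V=1.4243 continue | (k=5,j=4): S=217.8962, (K−S)⁺=0.0000, hold=0.0000 ⇒ V=0.0000 continue | (k=5,j=5): S=279.4085, (K−S)⁺=0.0000, hold=0.0000 ⇒ V=0.0000 continue  boundary S*=80.5917
step 4: (k=4,j=0): S=91.2610, (K−S)⁺=34.8590, hold=34.8486 ⇒ V=34.8590 exercise | (k=4,j=1): S=117.0240, (K−S)⁺=9.0960, hold=16.4791 ⇒ V=16.4791 continue | (k=4,j=2): S=150.0600, (K−S)⁺=0.0000, hold=4.9892 ⇒ V=4.9892 continue | (k=4,j=3): S=192.4220, (K−S)⁺=0.0000, hold=0.7123 ⇒ V=0.7123 continue | (k=4,j=4): S=246.7429, (K−S)⁺=0.0000, hold=0.0000 ⇒ V=0.0000 continue  boundary S*=91.2610
step 3: (k=3,j=0): S=103.3428, (K−S)⁺=22.7772, hold=25.5578 ⇒ V=25.5578 continue | (k=3,j=1): S=132.5165, (K−S)⁺=0.0000, hold=10.7009 ⇒ V=10.7009 continue | (k=3,j=2): S=169.9260, (K−S)⁺=0.0000, hold=2.8462 ⇒ V=2.8462 continue | (k=3,j=3): S=217.8962, (K−S)⁺=0.0000, hold=0.3562 ⇒ V=0.3562 continue  boundary S*=-
step 2: (k=2,j=0): S=117.0240, (K−S)⁺=9.0960, hold=18.0574 ⇒ V=18.0574 continue | (k=2,j=1): S=150.0600, (K−S)⁺=0.0000, hold=6.7546 ⇒ V=6.7546 continue | (k=2,j=2): S=192.4220, (K−S)⁺=0.0000, hold=1.5989 ⇒ V=1.5989 continue  boundary S*=-
step 1: (k=1,j=0): S=132.5165, (K−S)⁺=0.0000, hold=12.3607 ⇒ V=12.3607 continue | (k=1,j=1): S=169.9260, (K−S)⁺=0.0000, hold=4.1662 ⇒ V=4.1662 continue  boundary S*=-
step 0: (k=0,j=0): S=150.0600, (K−S)⁺=0.0000, hold=8.2356 ⇒ V=8.2356 continue  boundary S*=-

price = 8.2356
boundary = - - - - 91.2610 80.5917 91.2610 80.5917 91.2610
tree:
8.2356
12.3607 4.1662
18.0574 6.7546 1.5989
25.5578 10.7009 2.8462 0.3562
34.8590 16.4791 4.9892 0.7123 0.0000
45.5283 24.5003 8.5727 1.4243 0.0000 0.0000
54.9503 34.8590 14.3344 2.8483 0.0000 0.0000 0.0000
63.2707 45.5283 23.0484 5.6958 0.0000 0.0000 0.0000 0.0000
70.6184 54.9503 34.8590 11.3901 0.0000 0.0000 0.0000 0.0000 0.0000
77.1071 63.2707 45.5283 22.7772 0.0000 0.0000 0.0000 0.0000 0.0000 0.0000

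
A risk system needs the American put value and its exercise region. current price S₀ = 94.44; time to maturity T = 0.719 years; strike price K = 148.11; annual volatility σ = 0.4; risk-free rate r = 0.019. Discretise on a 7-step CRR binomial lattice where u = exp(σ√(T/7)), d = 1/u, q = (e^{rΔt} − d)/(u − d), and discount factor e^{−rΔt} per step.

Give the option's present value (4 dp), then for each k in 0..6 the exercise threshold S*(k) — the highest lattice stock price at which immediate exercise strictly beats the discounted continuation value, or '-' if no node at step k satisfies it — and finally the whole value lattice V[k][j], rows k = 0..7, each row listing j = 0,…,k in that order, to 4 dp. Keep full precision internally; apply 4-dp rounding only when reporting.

price = 54.4593
boundary = - 83.0770 73.0813 83.0770 94.4400 107.3571 122.0410
tree:
54.4593
65.0330 43.0240
75.0287 53.8846 31.2254
83.8218 65.0330 41.8134 19.6789
91.5569 75.0287 53.6700 28.9115 9.5795
98.3614 83.8218 65.0330 40.7529 15.9736 2.5686
104.3471 91.5569 75.0287 53.6700 26.0690 4.9076 0.0000
109.6126 98.3614 83.8218 65.0330 40.7529 9.3767 0.0000 0.0000

Δt=0.10271  u=1.13678  d=0.87968  q=0.47559  discount=0.99805
step 7 (expiry): payoffs max(K−S,0) = 109.6126 98.3614 83.8218 65.0330 40.7529 9.3767 0.0000 0.0000
step 6: (k=6,j=0): S=43.7629, (K−S)⁺=104.3471, hold=104.0583 ⇒ V=104.3471 exercise | (k=6,j=1): S=56.5531, (K−S)⁺=91.5569, hold=91.2682 ⇒ V=91.5569 exercise | (k=6,j=2): S=73.0813, (K−S)⁺=75.0287, hold=74.7400 ⇒ V=75.0287 exercise | (k=6,j=3): S=94.4400, (K−S)⁺=53.6700, hold=53.3812 ⇒ V=53.6700 exercise | (k=6,j=4): S=122.0410, (K−S)⁺=26.0690, hold=25.7802 ⇒ V=26.0690 exercise | (k=6,j=5): S=157.7087, (K−S)⁺=0.0000, hold=4.9076 ⇒ V=4.9076 continue | (k=6,j=6): S=203.8007, (K−S)⁺=0.0000, hold=0.0000 ⇒ V=0.0000 continue  boundary S*=122.0410
step 5: (k=5,j=0): S=49.7486, (K−S)⁺=98.3614, hold=98.0726 ⇒ V=98.3614 exercise | (k=5,j=1): S=64.2882, (K−S)⁺=83.8218, hold=83.5330 ⇒ V=83.8218 exercise | (k=5,j=2): S=83.0770, (K−S)⁺=65.0330, hold=64.7442 ⇒ V=65.0330 exercise | (k=5,j=3): S=107.3571, (K−S)⁺=40.7529, hold=40.4641 ⇒ V=40.7529 exercise | (k=5,j=4): S=138.7333, (K−S)⁺=9.3767, hold=15.9736 ⇒ V=15.9736 continue | (k=5,j=5): S=179.2795, (K−S)⁺=0.0000, hold=2.5686 ⇒ V=2.5686 continue  boundary S*=107.3571
step 4: (k=4,j=0): S=56.5531, (K−S)⁺=91.5569, hold=91.2682 ⇒ V=91.5569 exercise | (k=4,j=1): S=73.0813, (K−S)⁺=75.0287, hold=74.7400 ⇒ V=75.0287 exercise | (k=4,j=2): S=94.4400, (K−S)⁺=53.6700, hold=53.3812 ⇒ V=53.6700 exercise | (k=4,j=3): S=122.0410, (K−S)⁺=26.0690, hold=28.9115 ⇒ V=28.9115 continue | (k=4,j=4): S=157.7087, (K−S)⁺=0.0000, hold=9.5795 ⇒ V=9.5795 continue  boundary S*=94.4400
step 3: (k=3,j=0): S=64.2882, (K−S)⁺=83.8218, hold=83.5330 ⇒ V=83.8218 exercise | (k=3,j=1): S=83.0770, (K−S)⁺=65.0330, hold=64.7442 ⇒ V=65.0330 exercise | (k=3,j=2): S=107.3571, (K−S)⁺=40.7529, hold=41.8134 ⇒ V=41.8134 continue | (k=3,j=3): S=138.7333, (K−S)⁺=9.3767, hold=19.6789 ⇒ V=19.6789 continue  boundary S*=83.0770
step 2: (k=2,j=0): S=73.0813, (K−S)⁺=75.0287, hold=74.7400 ⇒ V=75.0287 exercise | (k=2,j=1): S=94.4400, (K−S)⁺=53.6700, hold=53.8846 ⇒ V=53.8846 continue | (k=2,j=2): S=122.0410, (K−S)⁺=26.0690, hold=31.2254 ⇒ V=31.2254 continue  boundary S*=73.0813
step 1: (k=1,j=0): S=83.0770, (K−S)⁺=65.0330, hold=64.8461 ⇒ V=65.0330 exercise | (k=1,j=1): S=107.3571, (K−S)⁺=40.7529, hold=43.0240 ⇒ V=43.0240 continue  boundary S*=83.0770
step 0: (k=0,j=0): S=94.4400, (K−S)⁺=53.6700, hold=54.4593 ⇒ V=54.4593 continue  boundary S*=-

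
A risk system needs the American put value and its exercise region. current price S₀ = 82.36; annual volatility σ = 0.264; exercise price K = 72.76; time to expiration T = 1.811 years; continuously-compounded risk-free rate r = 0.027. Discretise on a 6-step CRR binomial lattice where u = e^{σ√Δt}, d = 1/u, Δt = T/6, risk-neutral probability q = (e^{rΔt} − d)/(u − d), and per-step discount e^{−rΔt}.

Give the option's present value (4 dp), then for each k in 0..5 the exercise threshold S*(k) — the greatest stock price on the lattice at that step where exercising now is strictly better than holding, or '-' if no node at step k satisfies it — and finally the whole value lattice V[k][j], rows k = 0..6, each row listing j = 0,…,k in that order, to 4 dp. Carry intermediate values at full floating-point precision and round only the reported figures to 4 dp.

params: Δt=0.30183 u=1.15609 d=0.86499 q=0.49191 e^(-rΔt)=0.99188
t_6 payoffs: 38.2634 26.6541 11.1379 0.0000 0.0000 0.0000 0.0000
t_5: node(5,0) S=39.8810 payoff=32.8790 vs cont=32.2884 → 32.8790 [stop]  node(5,1) S=53.3023 payoff=19.4577 vs cont=18.8671 → 19.4577 [stop]  node(5,2) S=71.2404 payoff=1.5196 vs cont=5.6131 → 5.6131 [wait]  node(5,3) S=95.2152 payoff=0.0000 vs cont=0.0000 → 0.0000 [wait]  node(5,4) S=127.2584 payoff=0.0000 vs cont=0.0000 → 0.0000 [wait]  node(5,5) S=170.0852 payoff=0.0000 vs cont=0.0000 → 0.0000 [wait]  ⇒ S*(5)=53.3023
t_4: node(4,0) S=46.1059 payoff=26.6541 vs cont=26.0636 → 26.6541 [stop]  node(4,1) S=61.6221 payoff=11.1379 vs cont=12.5447 → 12.5447 [wait]  node(4,2) S=82.3600 payoff=0.0000 vs cont=2.8288 → 2.8288 [wait]  node(4,3) S=110.0770 payoff=0.0000 vs cont=0.0000 → 0.0000 [wait]  node(4,4) S=147.1216 payoff=0.0000 vs cont=0.0000 → 0.0000 [wait]  ⇒ S*(4)=46.1059
t_3: node(3,0) S=53.3023 payoff=19.4577 vs cont=19.5535 → 19.5535 [wait]  node(3,1) S=71.2404 payoff=1.5196 vs cont=7.7023 → 7.7023 [wait]  node(3,2) S=95.2152 payoff=0.0000 vs cont=1.4256 → 1.4256 [wait]  node(3,3) S=127.2584 payoff=0.0000 vs cont=0.0000 → 0.0000 [wait]  ⇒ S*(3)=-
t_2: node(2,0) S=61.6221 payoff=11.1379 vs cont=13.6123 → 13.6123 [wait]  node(2,1) S=82.3600 payoff=0.0000 vs cont=4.5772 → 4.5772 [wait]  node(2,2) S=110.0770 payoff=0.0000 vs cont=0.7185 → 0.7185 [wait]  ⇒ S*(2)=-
t_1: node(1,0) S=71.2404 payoff=1.5196 vs cont=9.0934 → 9.0934 [wait]  node(1,1) S=95.2152 payoff=0.0000 vs cont=2.6573 → 2.6573 [wait]  ⇒ S*(1)=-
t_0: node(0,0) S=82.3600 payoff=0.0000 vs cont=5.8793 → 5.8793 [wait]  ⇒ S*(0)=-

price = 5.8793
boundary = - - - - 46.1059 53.3023
tree:
5.8793
9.0934 2.6573
13.6123 4.5772 0.7185
19.5535 7.7023 1.4256 0.0000
26.6541 12.5447 2.8288 0.0000 0.0000
32.8790 19.4577 5.6131 0.0000 0.0000 0.0000
38.2634 26.6541 11.1379 0.0000 0.0000 0.0000 0.0000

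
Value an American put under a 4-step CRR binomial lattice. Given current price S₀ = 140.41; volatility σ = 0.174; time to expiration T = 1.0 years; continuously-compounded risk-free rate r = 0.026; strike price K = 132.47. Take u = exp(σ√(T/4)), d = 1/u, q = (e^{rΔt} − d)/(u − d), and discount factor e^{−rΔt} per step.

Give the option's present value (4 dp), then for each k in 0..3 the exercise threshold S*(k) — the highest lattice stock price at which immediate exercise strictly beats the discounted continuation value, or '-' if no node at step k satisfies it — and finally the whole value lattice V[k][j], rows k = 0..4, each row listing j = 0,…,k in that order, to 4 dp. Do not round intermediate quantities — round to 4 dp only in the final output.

price = 5.1888
boundary = - - - 108.1551
tree:
5.1888
9.0656 1.6135
15.2702 3.3534 0.0000
24.3149 6.9692 0.0000 0.0000
33.3267 14.4839 0.0000 0.0000 0.0000

Δt=0.25000, u=1.09090, d=0.91668, q=0.51569, disc=e^(-rΔt)=0.99352
k=4 terminal: V=max(K-S,0) → 33.3267 14.4839 0.0000 0.0000 0.0000
k=3: j=0 S=108.1551 intr=24.3149 cont=23.4566 V=24.3149[EX]; j=1 S=128.7106 intr=3.7594 cont=6.9692 V=6.9692[hold]; j=2 S=153.1728 intr=0.0000 cont=0.0000 V=0.0000[hold]; j=3 S=182.2841 intr=0.0000 cont=0.0000 V=0.0000[hold]  S*(3)=108.1551
k=2: j=0 S=117.9861 intr=14.4839 cont=15.2702 V=15.2702[hold]; j=1 S=140.4100 intr=0.0000 cont=3.3534 V=3.3534[hold]; j=2 S=167.0957 intr=0.0000 cont=0.0000 V=0.0000[hold]  S*(2)=-
k=1: j=0 S=128.7106 intr=3.7594 cont=9.0656 V=9.0656[hold]; j=1 S=153.1728 intr=0.0000 cont=1.6135 V=1.6135[hold]  S*(1)=-
k=0: j=0 S=140.4100 intr=0.0000 cont=5.1888 V=5.1888[hold]  S*(0)=-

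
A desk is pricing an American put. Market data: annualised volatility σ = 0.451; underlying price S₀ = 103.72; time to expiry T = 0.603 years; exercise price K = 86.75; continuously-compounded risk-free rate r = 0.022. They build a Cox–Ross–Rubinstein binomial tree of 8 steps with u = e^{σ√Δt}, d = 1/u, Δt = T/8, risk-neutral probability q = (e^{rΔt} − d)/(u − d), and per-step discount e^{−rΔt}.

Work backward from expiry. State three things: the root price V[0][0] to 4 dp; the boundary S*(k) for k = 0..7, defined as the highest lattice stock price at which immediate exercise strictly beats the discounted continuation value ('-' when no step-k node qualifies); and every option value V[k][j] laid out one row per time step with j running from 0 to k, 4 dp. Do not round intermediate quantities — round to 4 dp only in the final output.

price = 6.2817
boundary = - - - - - 55.8459 63.2070 71.5385
tree:
6.2817
9.1789 3.1112
13.0793 4.9133 1.1365
18.0897 7.6042 1.9654 0.2270
24.1469 11.4786 3.3617 0.4338 0.0000
30.9041 16.7856 5.6710 0.8289 0.0000 0.0000
37.4080 23.5430 9.3984 1.5837 0.0000 0.0000 0.0000
43.1544 30.9041 15.2115 3.0260 0.0000 0.0000 0.0000 0.0000
48.2316 37.4080 23.5430 5.7819 0.0000 0.0000 0.0000 0.0000 0.0000

Δt=0.07537  u=1.13181  d=0.88354  q=0.47577  discount=0.99834
step 8 (expiry): payoffs max(K−S,0) = 48.2316 37.4080 23.5430 5.7819 0.0000 0.0000 0.0000 0.0000 0.0000
step 7: (k=7,j=0): S=43.5956, (K−S)⁺=43.1544, hold=43.0107 ⇒ V=43.1544 exercise | (k=7,j=1): S=55.8459, (K−S)⁺=30.9041, hold=30.7604 ⇒ V=30.9041 exercise | (k=7,j=2): S=71.5385, (K−S)⁺=15.2115, hold=15.0678 ⇒ V=15.2115 exercise | (k=7,j=3): S=91.6407, (K−S)⁺=0.0000, hold=3.0260 ⇒ V=3.0260 continue | (k=7,j=4): S=117.3915, (K−S)⁺=0.0000, hold=0.0000 ⇒ V=0.0000 continue | (k=7,j=5): S=150.3783, (K−S)⁺=0.0000, hold=0.0000 ⇒ V=0.0000 continue | (k=7,j=6): S=192.6344, (K−S)⁺=0.0000, hold=0.0000 ⇒ V=0.0000 continue | (k=7,j=7): S=246.7643, (K−S)⁺=0.0000, hold=0.0000 ⇒ V=0.0000 continue  boundary S*=71.5385
step 6: (k=6,j=0): S=49.3420, (K−S)⁺=37.4080, hold=37.2642 ⇒ V=37.4080 exercise | (k=6,j=1): S=63.2070, (K−S)⁺=23.5430, hold=23.3992 ⇒ V=23.5430 exercise | (k=6,j=2): S=80.9681, (K−S)⁺=5.7819, hold=9.3984 ⇒ V=9.3984 continue | (k=6,j=3): S=103.7200, (K−S)⁺=0.0000, hold=1.5837 ⇒ V=1.5837 continue | (k=6,j=4): S=132.8651, (K−S)⁺=0.0000, hold=0.0000 ⇒ V=0.0000 continue | (k=6,j=5): S=170.2000, (K−S)⁺=0.0000, hold=0.0000 ⇒ V=0.0000 continue | (k=6,j=6): S=218.0259, (K−S)⁺=0.0000, hold=0.0000 ⇒ V=0.0000 continue  boundary S*=63.2070
step 5: (k=5,j=0): S=55.8459, (K−S)⁺=30.9041, hold=30.7604 ⇒ V=30.9041 exercise | (k=5,j=1): S=71.5385, (K−S)⁺=15.2115, hold=16.7856 ⇒ V=16.7856 continue | (k=5,j=2): S=91.6407, (K−S)⁺=0.0000, hold=5.6710 ⇒ V=5.6710 continue | (k=5,j=3): S=117.3915, (K−S)⁺=0.0000, hold=0.8289 ⇒ V=0.8289 continue | (k=5,j=4): S=150.3783, (K−S)⁺=0.0000, hold=0.0000 ⇒ V=0.0000 continue | (k=5,j=5): S=192.6344, (K−S)⁺=0.0000, hold=0.0000 ⇒ V=0.0000 continue  boundary S*=55.8459
step 4: (k=4,j=0): S=63.2070, (K−S)⁺=23.5430, hold=24.1469 ⇒ V=24.1469 continue | (k=4,j=1): S=80.9681, (K−S)⁺=5.7819, hold=11.4786 ⇒ V=11.4786 continue | (k=4,j=2): S=103.7200, (K−S)⁺=0.0000, hold=3.3617 ⇒ V=3.3617 continue | (k=4,j=3): S=132.8651, (K−S)⁺=0.0000, hold=0.4338 ⇒ V=0.4338 continue | (k=4,j=4): S=170.2000, (K−S)⁺=0.0000, hold=0.0000 ⇒ V=0.0000 continue  boundary S*=-
step 3: (k=3,j=0): S=71.5385, (K−S)⁺=15.2115, hold=18.0897 ⇒ V=18.0897 continue | (k=3,j=1): S=91.6407, (K−S)⁺=0.0000, hold=7.6042 ⇒ V=7.6042 continue | (k=3,j=2): S=117.3915, (K−S)⁺=0.0000, hold=1.9654 ⇒ V=1.9654 continue | (k=3,j=3): S=150.3783, (K−S)⁺=0.0000, hold=0.2270 ⇒ V=0.2270 continue  boundary S*=-
step 2: (k=2,j=0): S=80.9681, (K−S)⁺=5.7819, hold=13.0793 ⇒ V=13.0793 continue | (k=2,j=1): S=103.7200, (K−S)⁺=0.0000, hold=4.9133 ⇒ V=4.9133 continue | (k=2,j=2): S=132.8651, (K−S)⁺=0.0000, hold=1.1365 ⇒ V=1.1365 continue  boundary S*=-
step 1: (k=1,j=0): S=91.6407, (K−S)⁺=0.0000, hold=9.1789 ⇒ V=9.1789 continue | (k=1,j=1): S=117.3915, (K−S)⁺=0.0000, hold=3.1112 ⇒ V=3.1112 continue  boundary S*=-
step 0: (k=0,j=0): S=103.7200, (K−S)⁺=0.0000, hold=6.2817 ⇒ V=6.2817 continue  boundary S*=-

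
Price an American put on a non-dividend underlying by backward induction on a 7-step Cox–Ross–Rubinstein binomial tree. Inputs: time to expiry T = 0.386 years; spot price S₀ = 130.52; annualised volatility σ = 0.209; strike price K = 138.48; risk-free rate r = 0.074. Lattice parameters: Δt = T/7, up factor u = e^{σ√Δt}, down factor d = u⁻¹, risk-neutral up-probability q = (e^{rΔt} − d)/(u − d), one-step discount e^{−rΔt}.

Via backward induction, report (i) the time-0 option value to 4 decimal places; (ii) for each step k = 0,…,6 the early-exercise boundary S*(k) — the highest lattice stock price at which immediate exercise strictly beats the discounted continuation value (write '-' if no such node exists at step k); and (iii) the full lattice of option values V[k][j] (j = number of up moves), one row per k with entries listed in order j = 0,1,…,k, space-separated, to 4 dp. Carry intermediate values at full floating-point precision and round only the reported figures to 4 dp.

Δt=0.05514  u=1.05030  d=0.95211  q=0.52937  discount=0.99593
step 7 (expiry): payoffs max(K−S,0) = 45.9089 36.3615 25.8294 14.2111 1.3945 0.0000 0.0000 0.0000
step 6: (k=6,j=0): S=97.2277, (K−S)⁺=41.2523, hold=40.6884 ⇒ V=41.2523 exercise | (k=6,j=1): S=107.2554, (K−S)⁺=31.2246, hold=30.6607 ⇒ V=31.2246 exercise | (k=6,j=2): S=118.3172, (K−S)⁺=20.1628, hold=19.5988 ⇒ V=20.1628 exercise | (k=6,j=3): S=130.5200, (K−S)⁺=7.9600, hold=7.3961 ⇒ V=7.9600 exercise | (k=6,j=4): S=143.9813, (K−S)⁺=0.0000, hold=0.6536 ⇒ V=0.6536 continue | (k=6,j=5): S=158.8309, (K−S)⁺=0.0000, hold=0.0000 ⇒ V=0.0000 continue | (k=6,j=6): S=175.2121, (K−S)⁺=0.0000, hold=0.0000 ⇒ V=0.0000 continue  boundary S*=130.5200
step 5: (k=5,j=0): S=102.1185, (K−S)⁺=36.3615, hold=35.7975 ⇒ V=36.3615 exercise | (k=5,j=1): S=112.6506, (K−S)⁺=25.8294, hold=25.2655 ⇒ V=25.8294 exercise | (k=5,j=2): S=124.2689, (K−S)⁺=14.2111, hold=13.6471 ⇒ V=14.2111 exercise | (k=5,j=3): S=137.0855, (K−S)⁺=1.3945, hold=4.0755 ⇒ V=4.0755 continue | (k=5,j=4): S=151.2239, (K−S)⁺=0.0000, hold=0.3064 ⇒ V=0.3064 continue | (k=5,j=5): S=166.8206, (K−S)⁺=0.0000, hold=0.0000 ⇒ V=0.0000 continue  boundary S*=124.2689
step 4: (k=4,j=0): S=107.2554, (K−S)⁺=31.2246, hold=30.6607 ⇒ V=31.2246 exercise | (k=4,j=1): S=118.3172, (K−S)⁺=20.1628, hold=19.5988 ⇒ V=20.1628 exercise | (k=4,j=2): S=130.5200, (K−S)⁺=7.9600, hold=8.8096 ⇒ V=8.8096 continue | (k=4,j=3): S=143.9813, (K−S)⁺=0.0000, hold=2.0718 ⇒ V=2.0718 continue | (k=4,j=4): S=158.8309, (K−S)⁺=0.0000, hold=0.1436 ⇒ V=0.1436 continue  boundary S*=118.3172
step 3: (k=3,j=0): S=112.6506, (K−S)⁺=25.8294, hold=25.2655 ⇒ V=25.8294 exercise | (k=3,j=1): S=124.2689, (K−S)⁺=14.2111, hold=14.0950 ⇒ V=14.2111 exercise | (k=3,j=2): S=137.0855, (K−S)⁺=1.3945, hold=5.2214 ⇒ V=5.2214 continue | (k=3,j=3): S=151.2239, (K−S)⁺=0.0000, hold=1.0468 ⇒ V=1.0468 continue  boundary S*=124.2689
step 2: (k=2,j=0): S=118.3172, (K−S)⁺=20.1628, hold=19.5988 ⇒ V=20.1628 exercise | (k=2,j=1): S=130.5200, (K−S)⁺=7.9600, hold=9.4137 ⇒ V=9.4137 continue | (k=2,j=2): S=143.9813, (K−S)⁺=0.0000, hold=2.9992 ⇒ V=2.9992 continue  boundary S*=118.3172
step 1: (k=1,j=0): S=124.2689, (K−S)⁺=14.2111, hold=14.4136 ⇒ V=14.4136 continue | (k=1,j=1): S=137.0855, (K−S)⁺=1.3945, hold=5.9935 ⇒ V=5.9935 continue  boundary S*=-
step 0: (k=0,j=0): S=130.5200, (K−S)⁺=7.9600, hold=9.9157 ⇒ V=9.9157 continue  boundary S*=-

price = 9.9157
boundary = - - 118.3172 124.2689 118.3172 124.2689 130.5200
tree:
9.9157
14.4136 5.9935
20.1628 9.4137 2.9992
25.8294 14.2111 5.2214 1.0468
31.2246 20.1628 8.8096 2.0718 0.1436
36.3615 25.8294 14.2111 4.0755 0.3064 0.0000
41.2523 31.2246 20.1628 7.9600 0.6536 0.0000 0.0000
45.9089 36.3615 25.8294 14.2111 1.3945 0.0000 0.0000 0.0000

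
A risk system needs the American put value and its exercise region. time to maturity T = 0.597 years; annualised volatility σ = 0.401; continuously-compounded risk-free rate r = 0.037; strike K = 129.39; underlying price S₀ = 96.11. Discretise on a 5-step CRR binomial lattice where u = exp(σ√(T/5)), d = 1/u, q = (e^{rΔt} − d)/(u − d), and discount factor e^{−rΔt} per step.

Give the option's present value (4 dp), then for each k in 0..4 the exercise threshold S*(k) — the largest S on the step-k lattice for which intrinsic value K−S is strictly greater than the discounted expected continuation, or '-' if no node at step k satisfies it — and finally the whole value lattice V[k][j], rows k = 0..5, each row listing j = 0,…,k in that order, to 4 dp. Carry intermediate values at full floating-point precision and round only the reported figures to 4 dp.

Δt=0.11940, u=1.14862, d=0.87061, q=0.48134, disc=e^(-rΔt)=0.99559
k=5 terminal: V=max(K-S,0) → 81.3190 65.9684 45.7158 18.9960 0.0000 0.0000
k=4: j=0 S=55.2154 intr=74.1746 cont=73.6042 V=74.1746[EX]; j=1 S=72.8475 intr=56.5425 cont=55.9722 V=56.5425[EX]; j=2 S=96.1100 intr=33.2800 cont=32.7096 V=33.2800[EX]; j=3 S=126.8010 intr=2.5890 cont=9.8090 V=9.8090[hold]; j=4 S=167.2926 intr=0.0000 cont=0.0000 V=0.0000[hold]  S*(4)=96.1100
k=3: j=0 S=63.4216 intr=65.9684 cont=65.3980 V=65.9684[EX]; j=1 S=83.6742 intr=45.7158 cont=45.1454 V=45.7158[EX]; j=2 S=110.3940 intr=18.9960 cont=21.8856 V=21.8856[hold]; j=3 S=145.6464 intr=0.0000 cont=5.0651 V=5.0651[hold]  S*(3)=83.6742
k=2: j=0 S=72.8475 intr=56.5425 cont=55.9722 V=56.5425[EX]; j=1 S=96.1100 intr=33.2800 cont=34.0944 V=34.0944[hold]; j=2 S=126.8010 intr=2.5890 cont=13.7284 V=13.7284[hold]  S*(2)=72.8475
k=1: j=0 S=83.6742 intr=45.7158 cont=45.5357 V=45.7158[EX]; j=1 S=110.3940 intr=18.9960 cont=24.1843 V=24.1843[hold]  S*(1)=83.6742
k=0: j=0 S=96.1100 intr=33.2800 cont=35.1960 V=35.1960[hold]  S*(0)=-

price = 35.1960
boundary = - 83.6742 72.8475 83.6742 96.1100
tree:
35.1960
45.7158 24.1843
56.5425 34.0944 13.7284
65.9684 45.7158 21.8856 5.0651
74.1746 56.5425 33.2800 9.8090 0.0000
81.3190 65.9684 45.7158 18.9960 0.0000 0.0000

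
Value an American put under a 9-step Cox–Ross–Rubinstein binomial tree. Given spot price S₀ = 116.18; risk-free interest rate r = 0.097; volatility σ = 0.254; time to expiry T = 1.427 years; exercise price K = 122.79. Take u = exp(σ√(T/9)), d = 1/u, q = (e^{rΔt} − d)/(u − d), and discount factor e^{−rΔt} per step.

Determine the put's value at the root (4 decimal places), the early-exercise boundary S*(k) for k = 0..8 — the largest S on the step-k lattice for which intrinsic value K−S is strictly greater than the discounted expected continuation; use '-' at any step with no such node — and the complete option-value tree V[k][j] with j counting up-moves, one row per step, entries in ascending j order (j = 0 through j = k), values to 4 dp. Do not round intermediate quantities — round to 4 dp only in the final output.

Δt=0.15856  u=1.10643  d=0.90381  q=0.55123  discount=0.98474
step 9 (expiry): payoffs max(K−S,0) = 76.0370 65.5554 52.7239 37.0157 17.7858 0.0000 0.0000 0.0000 0.0000 0.0000
step 8: (k=8,j=0): S=51.7290, (K−S)⁺=71.0610, hold=69.1870 ⇒ V=71.0610 exercise | (k=8,j=1): S=63.3262, (K−S)⁺=59.4638, hold=57.5898 ⇒ V=59.4638 exercise | (k=8,j=2): S=77.5234, (K−S)⁺=45.2666, hold=43.3926 ⇒ V=45.2666 exercise | (k=8,j=3): S=94.9034, (K−S)⁺=27.8866, hold=26.0125 ⇒ V=27.8866 exercise | (k=8,j=4): S=116.1800, (K−S)⁺=6.6100, hold=7.8600 ⇒ V=7.8600 continue | (k=8,j=5): S=142.2266, (K−S)⁺=0.0000, hold=0.0000 ⇒ V=0.0000 continue | (k=8,j=6): S=174.1126, (K−S)⁺=0.0000, hold=0.0000 ⇒ V=0.0000 continue | (k=8,j=7): S=213.1472, (K−S)⁺=0.0000, hold=0.0000 ⇒ V=0.0000 continue | (k=8,j=8): S=260.9330, (K−S)⁺=0.0000, hold=0.0000 ⇒ V=0.0000 continue  boundary S*=94.9034
step 7: (k=7,j=0): S=57.2346, (K−S)⁺=65.5554, hold=63.6814 ⇒ V=65.5554 exercise | (k=7,j=1): S=70.0661, (K−S)⁺=52.7239, hold=50.8499 ⇒ V=52.7239 exercise | (k=7,j=2): S=85.7743, (K−S)⁺=37.0157, hold=35.1416 ⇒ V=37.0157 exercise | (k=7,j=3): S=105.0042, (K−S)⁺=17.7858, hold=16.5903 ⇒ V=17.7858 exercise | (k=7,j=4): S=128.5453, (K−S)⁺=0.0000, hold=3.4735 ⇒ V=3.4735 continue | (k=7,j=5): S=157.3640, (K−S)⁺=0.0000, hold=0.0000 ⇒ V=0.0000 continue | (k=7,j=6): S=192.6437, (K−S)⁺=0.0000, hold=0.0000 ⇒ V=0.0000 continue | (k=7,j=7): S=235.8328, (K−S)⁺=0.0000, hold=0.0000 ⇒ V=0.0000 continue  boundary S*=105.0042
step 6: (k=6,j=0): S=63.3262, (K−S)⁺=59.4638, hold=57.5898 ⇒ V=59.4638 exercise | (k=6,j=1): S=77.5234, (K−S)⁺=45.2666, hold=43.3926 ⇒ V=45.2666 exercise | (k=6,j=2): S=94.9034, (K−S)⁺=27.8866, hold=26.0125 ⇒ V=27.8866 exercise | (k=6,j=3): S=116.1800, (K−S)⁺=6.6100, hold=9.7455 ⇒ V=9.7455 continue | (k=6,j=4): S=142.2266, (K−S)⁺=0.0000, hold=1.5350 ⇒ V=1.5350 continue | (k=6,j=5): S=174.1126, (K−S)⁺=0.0000, hold=0.0000 ⇒ V=0.0000 continue | (k=6,j=6): S=213.1472, (K−S)⁺=0.0000, hold=0.0000 ⇒ V=0.0000 continue  boundary S*=94.9034
step 5: (k=5,j=0): S=70.0661, (K−S)⁺=52.7239, hold=50.8499 ⇒ V=52.7239 exercise | (k=5,j=1): S=85.7743, (K−S)⁺=37.0157, hold=35.1416 ⇒ V=37.0157 exercise | (k=5,j=2): S=105.0042, (K−S)⁺=17.7858, hold=17.6137 ⇒ V=17.7858 exercise | (k=5,j=3): S=128.5453, (K−S)⁺=0.0000, hold=5.1400 ⇒ V=5.1400 continue | (k=5,j=4): S=157.3640, (K−S)⁺=0.0000, hold=0.6784 ⇒ V=0.6784 continue | (k=5,j=5): S=192.6437, (K−S)⁺=0.0000, hold=0.0000 ⇒ V=0.0000 continue  boundary S*=105.0042
step 4: (k=4,j=0): S=77.5234, (K−S)⁺=45.2666, hold=43.3926 ⇒ V=45.2666 exercise | (k=4,j=1): S=94.9034, (K−S)⁺=27.8866, hold=26.0125 ⇒ V=27.8866 exercise | (k=4,j=2): S=116.1800, (K−S)⁺=6.6100, hold=10.6500 ⇒ V=10.6500 continue | (k=4,j=3): S=142.2266, (K−S)⁺=0.0000, hold=2.6397 ⇒ V=2.6397 continue | (k=4,j=4): S=174.1126, (K−S)⁺=0.0000, hold=0.2998 ⇒ V=0.2998 continue  boundary S*=94.9034
step 3: (k=3,j=0): S=85.7743, (K−S)⁺=37.0157, hold=35.1416 ⇒ V=37.0157 exercise | (k=3,j=1): S=105.0042, (K−S)⁺=17.7858, hold=18.1047 ⇒ V=18.1047 continue | (k=3,j=2): S=128.5453, (K−S)⁺=0.0000, hold=6.1394 ⇒ V=6.1394 continue | (k=3,j=3): S=157.3640, (K−S)⁺=0.0000, hold=1.3293 ⇒ V=1.3293 continue  boundary S*=85.7743
step 2: (k=2,j=0): S=94.9034, (K−S)⁺=27.8866, hold=26.1856 ⇒ V=27.8866 exercise | (k=2,j=1): S=116.1800, (K−S)⁺=6.6100, hold=11.3335 ⇒ V=11.3335 continue | (k=2,j=2): S=142.2266, (K−S)⁺=0.0000, hold=3.4347 ⇒ V=3.4347 continue  boundary S*=94.9034
step 1: (k=1,j=0): S=105.0042, (K−S)⁺=17.7858, hold=18.4757 ⇒ V=18.4757 continue | (k=1,j=1): S=128.5453, (K−S)⁺=0.0000, hold=6.8729 ⇒ V=6.8729 continue  boundary S*=-
step 0: (k=0,j=0): S=116.1800, (K−S)⁺=6.6100, hold=11.8956 ⇒ V=11.8956 continue  boundary S*=-

price = 11.8956
boundary = - - 94.9034 85.7743 94.9034 105.0042 94.9034 105.0042 94.9034
tree:
11.8956
18.4757 6.8729
27.8866 11.3335 3.4347
37.0157 18.1047 6.1394 1.3293
45.2666 27.8866 10.6500 2.6397 0.2998
52.7239 37.0157 17.7858 5.1400 0.6784 0.0000
59.4638 45.2666 27.8866 9.7455 1.5350 0.0000 0.0000
65.5554 52.7239 37.0157 17.7858 3.4735 0.0000 0.0000 0.0000
71.0610 59.4638 45.2666 27.8866 7.8600 0.0000 0.0000 0.0000 0.0000
76.0370 65.5554 52.7239 37.0157 17.7858 0.0000 0.0000 0.0000 0.0000 0.0000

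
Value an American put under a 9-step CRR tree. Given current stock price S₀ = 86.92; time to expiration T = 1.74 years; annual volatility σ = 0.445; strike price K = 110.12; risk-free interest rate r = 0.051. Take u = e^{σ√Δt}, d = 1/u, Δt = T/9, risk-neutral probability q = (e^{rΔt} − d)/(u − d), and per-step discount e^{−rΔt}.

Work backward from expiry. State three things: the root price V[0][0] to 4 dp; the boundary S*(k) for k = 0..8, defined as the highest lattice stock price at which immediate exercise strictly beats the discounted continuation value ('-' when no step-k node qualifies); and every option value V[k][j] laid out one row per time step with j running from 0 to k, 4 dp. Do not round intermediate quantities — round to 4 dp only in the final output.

price = 31.4679
boundary = - - 58.7716 48.3271 58.7716 48.3271 58.7716 71.4732 86.9200
tree:
31.4679
40.7872 21.8797
51.3484 30.0279 13.3793
61.7929 39.9557 19.7411 6.6654
70.3812 51.3484 28.2651 10.7832 2.2783
77.4433 61.7929 38.9911 17.0643 4.1040 0.3190
83.2503 70.3812 51.3484 26.2204 7.3559 0.6153 0.0000
88.0254 77.4433 61.7929 38.6468 13.1081 1.1867 0.0000 0.0000
91.9519 83.2503 70.3812 51.3484 23.2000 2.2890 0.0000 0.0000 0.0000
95.1806 88.0254 77.4433 61.7929 38.6468 4.4149 0.0000 0.0000 0.0000 0.0000

params: Δt=0.19333 u=1.21612 d=0.82229 q=0.47640 e^(-rΔt)=0.99019
t_9 payoffs: 95.1806 88.0254 77.4433 61.7929 38.6468 4.4149 0.0000 0.0000 0.0000 0.0000
t_8: node(8,0) S=18.1681 payoff=91.9519 vs cont=90.8715 → 91.9519 [stop]  node(8,1) S=26.8697 payoff=83.2503 vs cont=82.1699 → 83.2503 [stop]  node(8,2) S=39.7388 payoff=70.3812 vs cont=69.3008 → 70.3812 [stop]  node(8,3) S=58.7716 payoff=51.3484 vs cont=50.2680 → 51.3484 [stop]  node(8,4) S=86.9200 payoff=23.2000 vs cont=22.1196 → 23.2000 [stop]  node(8,5) S=128.5501 payoff=0.0000 vs cont=2.2890 → 2.2890 [wait]  node(8,6) S=190.1187 payoff=0.0000 vs cont=0.0000 → 0.0000 [wait]  node(8,7) S=281.1754 payoff=0.0000 vs cont=0.0000 → 0.0000 [wait]  node(8,8) S=415.8435 payoff=0.0000 vs cont=0.0000 → 0.0000 [wait]  ⇒ S*(8)=86.9200
t_7: node(7,0) S=22.0946 payoff=88.0254 vs cont=86.9450 → 88.0254 [stop]  node(7,1) S=32.6767 payoff=77.4433 vs cont=76.3628 → 77.4433 [stop]  node(7,2) S=48.3271 payoff=61.7929 vs cont=60.7124 → 61.7929 [stop]  node(7,3) S=71.4732 payoff=38.6468 vs cont=37.5663 → 38.6468 [stop]  node(7,4) S=105.7051 payoff=4.4149 vs cont=13.1081 → 13.1081 [wait]  node(7,5) S=156.3322 payoff=0.0000 vs cont=1.1867 → 1.1867 [wait]  node(7,6) S=231.2071 payoff=0.0000 vs cont=0.0000 → 0.0000 [wait]  node(7,7) S=341.9429 payoff=0.0000 vs cont=0.0000 → 0.0000 [wait]  ⇒ S*(7)=71.4732
t_6: node(6,0) S=26.8697 payoff=83.2503 vs cont=82.1699 → 83.2503 [stop]  node(6,1) S=39.7388 payoff=70.3812 vs cont=69.3008 → 70.3812 [stop]  node(6,2) S=58.7716 payoff=51.3484 vs cont=50.2680 → 51.3484 [stop]  node(6,3) S=86.9200 payoff=23.2000 vs cont=26.2204 → 26.2204 [wait]  node(6,4) S=128.5501 payoff=0.0000 vs cont=7.3559 → 7.3559 [wait]  node(6,5) S=190.1187 payoff=0.0000 vs cont=0.6153 → 0.6153 [wait]  node(6,6) S=281.1754 payoff=0.0000 vs cont=0.0000 → 0.0000 [wait]  ⇒ S*(6)=58.7716
t_5: node(5,0) S=32.6767 payoff=77.4433 vs cont=76.3628 → 77.4433 [stop]  node(5,1) S=48.3271 payoff=61.7929 vs cont=60.7124 → 61.7929 [stop]  node(5,2) S=71.4732 payoff=38.6468 vs cont=38.9911 → 38.9911 [wait]  node(5,3) S=105.7051 payoff=4.4149 vs cont=17.0643 → 17.0643 [wait]  node(5,4) S=156.3322 payoff=0.0000 vs cont=4.1040 → 4.1040 [wait]  node(5,5) S=231.2071 payoff=0.0000 vs cont=0.3190 → 0.3190 [wait]  ⇒ S*(5)=48.3271
t_4: node(4,0) S=39.7388 payoff=70.3812 vs cont=69.3008 → 70.3812 [stop]  node(4,1) S=58.7716 payoff=51.3484 vs cont=50.4304 → 51.3484 [stop]  node(4,2) S=86.9200 payoff=23.2000 vs cont=28.2651 → 28.2651 [wait]  node(4,3) S=128.5501 payoff=0.0000 vs cont=10.7832 → 10.7832 [wait]  node(4,4) S=190.1187 payoff=0.0000 vs cont=2.2783 → 2.2783 [wait]  ⇒ S*(4)=58.7716
t_3: node(3,0) S=48.3271 payoff=61.7929 vs cont=60.7124 → 61.7929 [stop]  node(3,1) S=71.4732 payoff=38.6468 vs cont=39.9557 → 39.9557 [wait]  node(3,2) S=105.7051 payoff=4.4149 vs cont=19.7411 → 19.7411 [wait]  node(3,3) S=156.3322 payoff=0.0000 vs cont=6.6654 → 6.6654 [wait]  ⇒ S*(3)=48.3271
t_2: node(2,0) S=58.7716 payoff=51.3484 vs cont=50.8854 → 51.3484 [stop]  node(2,1) S=86.9200 payoff=23.2000 vs cont=30.0279 → 30.0279 [wait]  node(2,2) S=128.5501 payoff=0.0000 vs cont=13.3793 → 13.3793 [wait]  ⇒ S*(2)=58.7716
t_1: node(1,0) S=71.4732 payoff=38.6468 vs cont=40.7872 → 40.7872 [wait]  node(1,1) S=105.7051 payoff=4.4149 vs cont=21.8797 → 21.8797 [wait]  ⇒ S*(1)=-
t_0: node(0,0) S=86.9200 payoff=23.2000 vs cont=31.4679 → 31.4679 [wait]  ⇒ S*(0)=-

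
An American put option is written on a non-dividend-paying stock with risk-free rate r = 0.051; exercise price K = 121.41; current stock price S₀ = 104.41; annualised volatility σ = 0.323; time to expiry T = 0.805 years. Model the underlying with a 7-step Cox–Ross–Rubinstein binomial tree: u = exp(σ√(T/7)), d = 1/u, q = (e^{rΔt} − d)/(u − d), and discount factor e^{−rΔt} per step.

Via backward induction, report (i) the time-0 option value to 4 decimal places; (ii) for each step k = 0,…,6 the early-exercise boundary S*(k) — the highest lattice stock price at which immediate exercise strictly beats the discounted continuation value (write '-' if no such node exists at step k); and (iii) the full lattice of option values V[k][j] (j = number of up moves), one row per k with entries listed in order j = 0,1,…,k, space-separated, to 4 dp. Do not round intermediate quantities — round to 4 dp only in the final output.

price = 20.9416
boundary = - - 83.8690 75.1677 83.8690 93.5776 104.4100
tree:
20.9416
28.5377 13.5753
37.5410 19.8503 7.4461
46.2423 27.9435 11.9728 2.9969
54.0409 37.5410 18.6535 5.4182 0.6055
61.0303 46.2423 27.8324 9.6738 1.2168 0.0000
67.2947 54.0409 37.5410 17.0000 2.4452 0.0000 0.0000
72.9091 61.0303 46.2423 27.8324 4.9136 0.0000 0.0000 0.0000

Δt=0.11500, u=1.11576, d=0.89625, q=0.49944, disc=e^(-rΔt)=0.99415
k=7 terminal: V=max(K-S,0) → 72.9091 61.0303 46.2423 27.8324 4.9136 0.0000 0.0000 0.0000
k=6: j=0 S=54.1153 intr=67.2947 cont=66.5847 V=67.2947[EX]; j=1 S=67.3691 intr=54.0409 cont=53.3309 V=54.0409[EX]; j=2 S=83.8690 intr=37.5410 cont=36.8310 V=37.5410[EX]; j=3 S=104.4100 intr=17.0000 cont=16.2900 V=17.0000[EX]; j=4 S=129.9818 intr=0.0000 cont=2.4452 V=2.4452[hold]; j=5 S=161.8167 intr=0.0000 cont=0.0000 V=0.0000[hold]; j=6 S=201.4484 intr=0.0000 cont=0.0000 V=0.0000[hold]  S*(6)=104.4100
k=5: j=0 S=60.3797 intr=61.0303 cont=60.3204 V=61.0303[EX]; j=1 S=75.1677 intr=46.2423 cont=45.5323 V=46.2423[EX]; j=2 S=93.5776 intr=27.8324 cont=27.1224 V=27.8324[EX]; j=3 S=116.4964 intr=4.9136 cont=9.6738 V=9.6738[hold]; j=4 S=145.0284 intr=0.0000 cont=1.2168 V=1.2168[hold]; j=5 S=180.5483 intr=0.0000 cont=0.0000 V=0.0000[hold]  S*(5)=93.5776
k=4: j=0 S=67.3691 intr=54.0409 cont=53.3309 V=54.0409[EX]; j=1 S=83.8690 intr=37.5410 cont=36.8310 V=37.5410[EX]; j=2 S=104.4100 intr=17.0000 cont=18.6535 V=18.6535[hold]; j=3 S=129.9818 intr=0.0000 cont=5.4182 V=5.4182[hold]; j=4 S=161.8167 intr=0.0000 cont=0.6055 V=0.6055[hold]  S*(4)=83.8690
k=3: j=0 S=75.1677 intr=46.2423 cont=45.5323 V=46.2423[EX]; j=1 S=93.5776 intr=27.8324 cont=27.9435 V=27.9435[hold]; j=2 S=116.4964 intr=4.9136 cont=11.9728 V=11.9728[hold]; j=3 S=145.0284 intr=0.0000 cont=2.9969 V=2.9969[hold]  S*(3)=75.1677
k=2: j=0 S=83.8690 intr=37.5410 cont=36.8861 V=37.5410[EX]; j=1 S=104.4100 intr=17.0000 cont=19.8503 V=19.8503[hold]; j=2 S=129.9818 intr=0.0000 cont=7.4461 V=7.4461[hold]  S*(2)=83.8690
k=1: j=0 S=93.5776 intr=27.8324 cont=28.5377 V=28.5377[hold]; j=1 S=116.4964 intr=4.9136 cont=13.5753 V=13.5753[hold]  S*(1)=-
k=0: j=0 S=104.4100 intr=17.0000 cont=20.9416 V=20.9416[hold]  S*(0)=-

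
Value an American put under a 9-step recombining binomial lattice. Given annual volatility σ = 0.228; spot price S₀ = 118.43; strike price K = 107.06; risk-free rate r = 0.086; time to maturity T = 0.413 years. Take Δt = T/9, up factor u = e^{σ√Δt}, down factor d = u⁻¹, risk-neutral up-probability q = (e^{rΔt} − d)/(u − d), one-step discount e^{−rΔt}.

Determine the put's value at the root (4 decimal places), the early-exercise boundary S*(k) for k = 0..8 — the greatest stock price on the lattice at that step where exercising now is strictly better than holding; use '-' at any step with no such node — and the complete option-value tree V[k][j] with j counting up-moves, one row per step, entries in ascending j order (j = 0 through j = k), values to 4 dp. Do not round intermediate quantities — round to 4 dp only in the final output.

price = 1.7185
boundary = - - - - - 92.7692 88.3471 92.7692 97.4127
tree:
1.7185
2.7836 0.7802
4.3980 1.3626 0.2660
6.7501 2.3305 0.5085 0.0514
10.0152 3.8849 0.9599 0.1093 0.0000
14.2908 6.2719 1.7823 0.2326 0.0000 0.0000
18.7129 9.7210 3.2387 0.4950 0.0000 0.0000 0.0000
22.9242 14.2908 5.7128 1.0535 0.0000 0.0000 0.0000 0.0000
26.9348 18.7129 9.6473 2.2420 0.0000 0.0000 0.0000 0.0000 0.0000
30.7542 22.9242 14.2908 4.7715 0.0000 0.0000 0.0000 0.0000 0.0000 0.0000

Δt=0.04589, u=1.05005, d=0.95233, q=0.52826, disc=e^(-rΔt)=0.99606
k=9 terminal: V=max(K-S,0) → 30.7542 22.9242 14.2908 4.7715 0.0000 0.0000 0.0000 0.0000 0.0000 0.0000
k=8: j=0 S=80.1252 intr=26.9348 cont=26.5131 V=26.9348[EX]; j=1 S=88.3471 intr=18.7129 cont=18.2912 V=18.7129[EX]; j=2 S=97.4127 intr=9.6473 cont=9.2257 V=9.6473[EX]; j=3 S=107.4085 intr=0.0000 cont=2.2420 V=2.2420[hold]; j=4 S=118.4300 intr=0.0000 cont=0.0000 V=0.0000[hold]; j=5 S=130.5825 intr=0.0000 cont=0.0000 V=0.0000[hold]; j=6 S=143.9819 intr=0.0000 cont=0.0000 V=0.0000[hold]; j=7 S=158.7564 intr=0.0000 cont=0.0000 V=0.0000[hold]; j=8 S=175.0469 intr=0.0000 cont=0.0000 V=0.0000[hold]  S*(8)=97.4127
k=7: j=0 S=84.1358 intr=22.9242 cont=22.5026 V=22.9242[EX]; j=1 S=92.7692 intr=14.2908 cont=13.8691 V=14.2908[EX]; j=2 S=102.2885 intr=4.7715 cont=5.7128 V=5.7128[hold]; j=3 S=112.7847 intr=0.0000 cont=1.0535 V=1.0535[hold]; j=4 S=124.3579 intr=0.0000 cont=0.0000 V=0.0000[hold]; j=5 S=137.1186 intr=0.0000 cont=0.0000 V=0.0000[hold]; j=6 S=151.1888 intr=0.0000 cont=0.0000 V=0.0000[hold]; j=7 S=166.7027 intr=0.0000 cont=0.0000 V=0.0000[hold]  S*(7)=92.7692
k=6: j=0 S=88.3471 intr=18.7129 cont=18.2912 V=18.7129[EX]; j=1 S=97.4127 intr=9.6473 cont=9.7210 V=9.7210[hold]; j=2 S=107.4085 intr=0.0000 cont=3.2387 V=3.2387[hold]; j=3 S=118.4300 intr=0.0000 cont=0.4950 V=0.4950[hold]; j=4 S=130.5825 intr=0.0000 cont=0.0000 V=0.0000[hold]; j=5 S=143.9819 intr=0.0000 cont=0.0000 V=0.0000[hold]; j=6 S=158.7564 intr=0.0000 cont=0.0000 V=0.0000[hold]  S*(6)=88.3471
k=5: j=0 S=92.7692 intr=14.2908 cont=13.9079 V=14.2908[EX]; j=1 S=102.2885 intr=4.7715 cont=6.2719 V=6.2719[hold]; j=2 S=112.7847 intr=0.0000 cont=1.7823 V=1.7823[hold]; j=3 S=124.3579 intr=0.0000 cont=0.2326 V=0.2326[hold]; j=4 S=137.1186 intr=0.0000 cont=0.0000 V=0.0000[hold]; j=5 S=151.1888 intr=0.0000 cont=0.0000 V=0.0000[hold]  S*(5)=92.7692
k=4: j=0 S=97.4127 intr=9.6473 cont=10.0152 V=10.0152[hold]; j=1 S=107.4085 intr=0.0000 cont=3.8849 V=3.8849[hold]; j=2 S=118.4300 intr=0.0000 cont=0.9599 V=0.9599[hold]; j=3 S=130.5825 intr=0.0000 cont=0.1093 V=0.1093[hold]; j=4 S=143.9819 intr=0.0000 cont=0.0000 V=0.0000[hold]  S*(4)=-
k=3: j=0 S=102.2885 intr=4.7715 cont=6.7501 V=6.7501[hold]; j=1 S=112.7847 intr=0.0000 cont=2.3305 V=2.3305[hold]; j=2 S=124.3579 intr=0.0000 cont=0.5085 V=0.5085[hold]; j=3 S=137.1186 intr=0.0000 cont=0.0514 V=0.0514[hold]  S*(3)=-
k=2: j=0 S=107.4085 intr=0.0000 cont=4.3980 V=4.3980[hold]; j=1 S=118.4300 intr=0.0000 cont=1.3626 V=1.3626[hold]; j=2 S=130.5825 intr=0.0000 cont=0.2660 V=0.2660[hold]  S*(2)=-
k=1: j=0 S=112.7847 intr=0.0000 cont=2.7836 V=2.7836[hold]; j=1 S=124.3579 intr=0.0000 cont=0.7802 V=0.7802[hold]  S*(1)=-
k=0: j=0 S=118.4300 intr=0.0000 cont=1.7185 V=1.7185[hold]  S*(0)=-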